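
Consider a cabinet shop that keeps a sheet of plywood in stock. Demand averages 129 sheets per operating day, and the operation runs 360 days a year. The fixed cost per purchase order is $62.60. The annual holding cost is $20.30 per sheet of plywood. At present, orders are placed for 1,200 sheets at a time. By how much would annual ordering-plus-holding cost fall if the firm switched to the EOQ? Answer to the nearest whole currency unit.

Annual demand D = 129 × 360 = 46,440.
EOQ = √(2DS/H) = √(2 × 46,440 × 62.6 / 20.3) ≈ 535.18.
Cost at Q* = (D/Q*)S + (Q*/2)H = √(2DSH) ≈ $10,864.16.
Cost at Q = 1,200: (46,440/1,200)×62.6 + (1,200/2)×20.3 = $2,422.62 + $12,180.00 = $14,602.62.
Excess = $14,602.62 − $10,864.16 = $3,738.46.

Extra cost ≈ $3,738 per year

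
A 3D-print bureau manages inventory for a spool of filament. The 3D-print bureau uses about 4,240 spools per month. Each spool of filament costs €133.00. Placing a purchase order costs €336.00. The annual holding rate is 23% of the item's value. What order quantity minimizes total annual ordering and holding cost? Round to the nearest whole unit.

Annual demand D = 4,240 × 12 = 50,880.
Holding cost H = 0.23 × €133.00 = €30.5900 per unit per year.
EOQ = √(2DS / H) = √(2 × 50,880 × 336 / 30.59).
= √(34,191,360 / 30.59) = √1,117,729.9771 ≈ 1057.227.

Q* ≈ 1,057 spools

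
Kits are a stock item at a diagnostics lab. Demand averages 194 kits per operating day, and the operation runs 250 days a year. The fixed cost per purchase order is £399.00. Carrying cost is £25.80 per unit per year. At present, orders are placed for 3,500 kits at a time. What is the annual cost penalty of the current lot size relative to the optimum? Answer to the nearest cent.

Extra cost ≈ £19,079.36 per year

Annual demand D = 194 × 250 = 48,500.
EOQ = √(2DS/H) = √(2 × 48,500 × 399 / 25.8) ≈ 1224.79.
Cost at Q* = (D/Q*)S + (Q*/2)H = √(2DSH) ≈ £31,599.64.
Cost at Q = 3,500: (48,500/3,500)×399 + (3,500/2)×25.8 = £5,529.00 + £45,150.00 = £50,679.00.
Excess = £50,679.00 − £31,599.64 = £19,079.36.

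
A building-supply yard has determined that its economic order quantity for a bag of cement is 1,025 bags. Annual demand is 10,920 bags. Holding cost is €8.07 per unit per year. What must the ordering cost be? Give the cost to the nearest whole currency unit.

The basic EOQ model gives Q* = √(2DS/H); rearrange for the unknown.
From Q* = √(2DS/H): S = Q*²H / (2D) = 1,025² × 8.07 / (2 × 10,920) = 388.2117.

S ≈ €388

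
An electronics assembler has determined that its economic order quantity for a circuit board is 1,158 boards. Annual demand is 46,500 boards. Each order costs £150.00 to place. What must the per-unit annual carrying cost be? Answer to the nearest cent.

H ≈ £10.40

Invert the EOQ relation Q*² = 2DS/H.
From Q* = √(2DS/H): H = 2DS / Q*² = 2 × 46,500 × 150 / 1,158² = 10.4030.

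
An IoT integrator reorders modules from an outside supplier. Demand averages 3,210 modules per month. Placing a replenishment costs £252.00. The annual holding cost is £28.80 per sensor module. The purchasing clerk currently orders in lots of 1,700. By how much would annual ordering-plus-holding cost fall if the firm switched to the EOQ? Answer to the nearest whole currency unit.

Extra cost ≈ £6,544 per year

Annual demand D = 3,210 × 12 = 38,520.
EOQ = √(2DS/H) = √(2 × 38,520 × 252 / 28.8) ≈ 821.04.
Cost at Q* = (D/Q*)S + (Q*/2)H = √(2DSH) ≈ £23,645.83.
Cost at Q = 1,700: (38,520/1,700)×252 + (1,700/2)×28.8 = £5,710.02 + £24,480.00 = £30,190.02.
Excess = £30,190.02 − £23,645.83 = £6,544.19.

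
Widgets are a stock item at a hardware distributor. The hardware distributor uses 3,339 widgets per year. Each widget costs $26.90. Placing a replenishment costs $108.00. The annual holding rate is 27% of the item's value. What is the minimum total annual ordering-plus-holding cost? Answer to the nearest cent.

Holding cost H = 0.27 × $26.90 = $7.2630 per unit per year.
The optimal lot size = √(2DS/H) = √(2 × 3,339 × 108 / 7.263) ≈ 315.12.
At Q*, ordering cost (D/Q*)S equals holding cost (Q*/2)H, each = √(DSH/2).
Minimum total = √(2DSH) = √(2 × 3,339 × 108 × 7.263) ≈ 2288.722.

TC* ≈ $2,288.72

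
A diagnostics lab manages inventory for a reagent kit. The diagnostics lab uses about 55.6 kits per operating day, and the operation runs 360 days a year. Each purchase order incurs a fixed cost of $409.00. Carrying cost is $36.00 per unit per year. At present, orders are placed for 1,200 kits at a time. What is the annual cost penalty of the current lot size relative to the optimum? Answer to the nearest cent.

Extra cost ≈ $4,143.92 per year

Annual demand D = 55.6 × 360 = 20,016.
EOQ = √(2DS/H) = √(2 × 20,016 × 409 / 36) ≈ 674.39.
Cost at Q* = (D/Q*)S + (Q*/2)H = √(2DSH) ≈ $24,278.20.
Cost at Q = 1,200: (20,016/1,200)×409 + (1,200/2)×36 = $6,822.12 + $21,600.00 = $28,422.12.
Excess = $28,422.12 − $24,278.20 = $4,143.92.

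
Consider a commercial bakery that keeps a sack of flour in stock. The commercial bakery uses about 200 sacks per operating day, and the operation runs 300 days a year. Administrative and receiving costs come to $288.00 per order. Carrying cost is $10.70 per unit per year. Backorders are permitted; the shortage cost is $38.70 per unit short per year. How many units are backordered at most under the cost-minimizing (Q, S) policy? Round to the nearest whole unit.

S* ≈ 440 sacks

Annual demand D = 200 × 300 = 60,000.
With planned backorders, Q* = √(2DS/H) · √((H+B)/B).
√(2DS/H) = √(2 × 60,000 × 288 / 10.7) = 1797.194.
√((H+B)/B) = √((10.7+38.7)/38.7) = 1.1298.
Q* ≈ 2030.500.
S* = Q* · H/(H+B) = 2030.500 × 10.7/49.4 ≈ 439.805.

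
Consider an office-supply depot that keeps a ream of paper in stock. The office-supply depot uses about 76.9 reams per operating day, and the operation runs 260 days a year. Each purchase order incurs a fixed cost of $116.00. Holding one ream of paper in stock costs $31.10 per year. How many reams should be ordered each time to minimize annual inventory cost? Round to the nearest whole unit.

Q* ≈ 386 reams

Annual demand D = 76.9 × 260 = 19,994.
EOQ = √(2DS / H) = √(2 × 19,994 × 116 / 31.1).
= √(4,638,608 / 31.1) = √149,151.3826 ≈ 386.201.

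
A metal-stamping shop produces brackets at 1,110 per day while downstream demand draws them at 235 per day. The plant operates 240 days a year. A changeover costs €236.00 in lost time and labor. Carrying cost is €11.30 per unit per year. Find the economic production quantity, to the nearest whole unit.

Annual demand D = 235 × 240 = 56,400.
Production build-up factor (1 − d/p) = 1 − 235/1,110 = 0.7883.
Q* = √(2DS / (H(1 − d/p))) = √(2 × 56,400 × 236 / (11.3 × 0.7883)).
= √(26,620,800 / 8.9077) ≈ 1728.736.

Q* ≈ 1,729 brackets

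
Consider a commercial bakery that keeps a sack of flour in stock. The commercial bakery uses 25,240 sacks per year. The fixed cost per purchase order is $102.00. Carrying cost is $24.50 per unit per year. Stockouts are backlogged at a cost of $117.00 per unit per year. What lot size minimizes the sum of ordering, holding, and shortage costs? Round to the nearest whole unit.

With planned backorders, Q* = √(2DS/H) · √((H+B)/B).
√(2DS/H) = √(2 × 25,240 × 102 / 24.5) = 458.434.
√((H+B)/B) = √((24.5+117)/117) = 1.0997.
Q* ≈ 504.153.

Q* ≈ 504 sacks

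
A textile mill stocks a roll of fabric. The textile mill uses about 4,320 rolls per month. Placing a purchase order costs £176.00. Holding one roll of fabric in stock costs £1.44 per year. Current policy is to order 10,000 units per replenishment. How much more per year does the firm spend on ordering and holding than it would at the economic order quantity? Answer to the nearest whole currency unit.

Annual demand D = 4,320 × 12 = 51,840.
EOQ = √(2DS/H) = √(2 × 51,840 × 176 / 1.44) ≈ 3559.78.
Cost at Q* = (D/Q*)S + (Q*/2)H = √(2DSH) ≈ £5,126.08.
Cost at Q = 10,000: (51,840/10,000)×176 + (10,000/2)×1.44 = £912.38 + £7,200.00 = £8,112.38.
Excess = £8,112.38 − £5,126.08 = £2,986.31.

Extra cost ≈ £2,986 per year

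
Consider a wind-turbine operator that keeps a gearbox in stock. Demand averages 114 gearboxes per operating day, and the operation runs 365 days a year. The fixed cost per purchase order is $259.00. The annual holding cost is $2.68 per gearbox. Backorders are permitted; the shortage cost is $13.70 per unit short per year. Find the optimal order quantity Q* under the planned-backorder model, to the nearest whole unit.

Annual demand D = 114 × 365 = 41,610.
With planned backorders, Q* = √(2DS/H) · √((H+B)/B).
√(2DS/H) = √(2 × 41,610 × 259 / 2.68) = 2835.935.
√((H+B)/B) = √((2.68+13.7)/13.7) = 1.0934.
Q* ≈ 3100.937.

Q* ≈ 3,101 gearboxes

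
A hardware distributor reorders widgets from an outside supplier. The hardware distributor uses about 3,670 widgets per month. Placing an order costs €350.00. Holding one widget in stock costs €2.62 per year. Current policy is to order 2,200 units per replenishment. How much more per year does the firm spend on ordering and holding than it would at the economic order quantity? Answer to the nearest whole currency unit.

Annual demand D = 3,670 × 12 = 44,040.
EOQ = √(2DS/H) = √(2 × 44,040 × 350 / 2.62) ≈ 3430.22.
Cost at Q* = (D/Q*)S + (Q*/2)H = √(2DSH) ≈ €8,987.18.
Cost at Q = 2,200: (44,040/2,200)×350 + (2,200/2)×2.62 = €7,006.36 + €2,882.00 = €9,888.36.
Excess = €9,888.36 − €8,987.18 = €901.19.

Extra cost ≈ €901 per year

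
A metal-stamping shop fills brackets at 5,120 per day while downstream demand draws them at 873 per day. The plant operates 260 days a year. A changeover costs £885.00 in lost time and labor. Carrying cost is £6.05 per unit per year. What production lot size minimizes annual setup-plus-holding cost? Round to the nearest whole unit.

Q* ≈ 8,947 brackets

Annual demand D = 873 × 260 = 226,980.
Production build-up factor (1 − d/p) = 1 − 873/5,120 = 0.8295.
Q* = √(2DS / (H(1 − d/p))) = √(2 × 226,980 × 885 / (6.05 × 0.8295)).
= √(401,754,600 / 5.0184) ≈ 8947.395.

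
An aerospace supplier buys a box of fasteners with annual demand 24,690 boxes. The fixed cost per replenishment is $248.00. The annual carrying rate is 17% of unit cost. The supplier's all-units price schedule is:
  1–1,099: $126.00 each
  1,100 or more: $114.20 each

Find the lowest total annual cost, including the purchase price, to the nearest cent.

Holding cost per unit per year at price C is H = 0.17·C.
Candidates are each tier's EOQ (if it falls in that tier) and each price-break quantity.
EOQ at $126.00 = 756.1 (feasible in tier 1): TC = 24,690×$126.00 + (24,690/756.1)×248 + (756.1/2)×0.17×$126.00 = $3,127,136.12.
EOQ at $114.20 = 794.2 < 1100, so use break Q=1100: TC = 24,690×$114.20 + (24,690/1100.0)×248 + (1100.0/2)×0.17×$114.20 = $2,835,842.17.
Lowest total cost among the candidates is at Q = 1100.0.

TC* ≈ $2,835,842.17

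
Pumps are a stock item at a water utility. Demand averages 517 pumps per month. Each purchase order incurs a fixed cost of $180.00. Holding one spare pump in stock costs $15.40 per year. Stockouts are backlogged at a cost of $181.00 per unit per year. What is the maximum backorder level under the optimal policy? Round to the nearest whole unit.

S* ≈ 31 pumps

Annual demand D = 517 × 12 = 6,204.
With planned backorders, Q* = √(2DS/H) · √((H+B)/B).
√(2DS/H) = √(2 × 6,204 × 180 / 15.4) = 380.826.
√((H+B)/B) = √((15.4+181)/181) = 1.0417.
Q* ≈ 396.696.
S* = Q* · H/(H+B) = 396.696 × 15.4/196.4 ≈ 31.106.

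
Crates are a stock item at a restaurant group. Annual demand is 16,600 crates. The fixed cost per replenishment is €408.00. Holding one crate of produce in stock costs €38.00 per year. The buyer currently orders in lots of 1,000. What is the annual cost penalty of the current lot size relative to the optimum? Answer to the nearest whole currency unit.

Extra cost ≈ €3,085 per year

EOQ = √(2DS/H) = √(2 × 16,600 × 408 / 38) ≈ 597.05.
Cost at Q* = (D/Q*)S + (Q*/2)H = √(2DSH) ≈ €22,687.72.
Cost at Q = 1,000: (16,600/1,000)×408 + (1,000/2)×38 = €6,772.80 + €19,000.00 = €25,772.80.
Excess = €25,772.80 − €22,687.72 = €3,085.08.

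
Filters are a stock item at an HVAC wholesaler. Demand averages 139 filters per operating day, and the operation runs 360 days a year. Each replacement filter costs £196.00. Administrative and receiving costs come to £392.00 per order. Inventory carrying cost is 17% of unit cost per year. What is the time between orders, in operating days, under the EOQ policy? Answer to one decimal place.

T ≈ 7.8 days

Annual demand D = 139 × 360 = 50,040.
Holding cost H = 0.17 × £196.00 = £33.3200 per unit per year.
Q* = √(2DS/H) = √(2 × 50,040 × 392 / 33.32) ≈ 1085.09.
Cycle time = Q*/D × 360 = 1085.09 / 50,040 × 360 ≈ 7.806 days.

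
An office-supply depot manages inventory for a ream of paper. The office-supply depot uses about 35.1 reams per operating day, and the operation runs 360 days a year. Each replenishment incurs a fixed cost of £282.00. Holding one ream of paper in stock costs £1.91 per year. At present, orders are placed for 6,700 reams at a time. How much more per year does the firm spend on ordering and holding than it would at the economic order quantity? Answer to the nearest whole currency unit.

Extra cost ≈ £3,241 per year

Annual demand D = 35.1 × 360 = 12,636.
EOQ = √(2DS/H) = √(2 × 12,636 × 282 / 1.91) ≈ 1931.65.
Cost at Q* = (D/Q*)S + (Q*/2)H = √(2DSH) ≈ £3,689.45.
Cost at Q = 6,700: (12,636/6,700)×282 + (6,700/2)×1.91 = £531.84 + £6,398.50 = £6,930.34.
Excess = £6,930.34 − £3,689.45 = £3,240.90.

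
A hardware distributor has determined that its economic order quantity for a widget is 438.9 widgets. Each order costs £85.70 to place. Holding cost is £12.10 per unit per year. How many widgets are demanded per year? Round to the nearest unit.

D ≈ 13,599 widgets per year

Squaring Q* = √(2DS/H) gives Q*² = 2DS/H.
From Q* = √(2DS/H): D = Q*²H / (2S) = 438.9² × 12.1 / (2 × 85.7) = 13598.961.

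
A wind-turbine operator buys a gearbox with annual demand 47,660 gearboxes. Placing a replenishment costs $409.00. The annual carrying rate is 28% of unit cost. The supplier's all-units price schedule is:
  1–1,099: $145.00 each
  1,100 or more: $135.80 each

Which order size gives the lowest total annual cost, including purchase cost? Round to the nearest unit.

Q* ≈ 1,100 gearboxes

Holding cost per unit per year at price C is H = 0.28·C.
For each price level, check whether its EOQ is feasible; otherwise the best quantity at that price is the breakpoint.
EOQ at $145.00 = 979.9 (feasible in tier 1): TC = 47,660×$145.00 + (47,660/979.9)×409 + (979.9/2)×0.28×$145.00 = $6,950,484.75.
EOQ at $135.80 = 1012.6 < 1100, so use break Q=1100: TC = 47,660×$135.80 + (47,660/1100.0)×409 + (1100.0/2)×0.28×$135.80 = $6,510,862.05.
Lowest total cost is $6,510,862.05 at Q = 1100.0.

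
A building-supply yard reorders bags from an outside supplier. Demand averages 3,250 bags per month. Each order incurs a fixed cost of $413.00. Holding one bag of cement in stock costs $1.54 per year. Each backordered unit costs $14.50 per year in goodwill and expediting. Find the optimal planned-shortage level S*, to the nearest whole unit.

Annual demand D = 3,250 × 12 = 39,000.
With planned backorders, Q* = √(2DS/H) · √((H+B)/B).
√(2DS/H) = √(2 × 39,000 × 413 / 1.54) = 4573.640.
√((H+B)/B) = √((1.54+14.5)/14.5) = 1.0518.
Q* ≈ 4810.388.
S* = Q* · H/(H+B) = 4810.388 × 1.54/16.04 ≈ 461.845.

S* ≈ 462 bags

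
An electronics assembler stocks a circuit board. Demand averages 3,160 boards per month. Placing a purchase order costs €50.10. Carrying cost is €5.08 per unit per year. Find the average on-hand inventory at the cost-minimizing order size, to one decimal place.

Annual demand D = 3,160 × 12 = 37,920.
EOQ = √(2DS/H) = √(2 × 37,920 × 50.1 / 5.08) ≈ 864.84.
Average inventory = Q*/2 ≈ 864.84 / 2 = 432.420.

Average inventory ≈ 432.4 boards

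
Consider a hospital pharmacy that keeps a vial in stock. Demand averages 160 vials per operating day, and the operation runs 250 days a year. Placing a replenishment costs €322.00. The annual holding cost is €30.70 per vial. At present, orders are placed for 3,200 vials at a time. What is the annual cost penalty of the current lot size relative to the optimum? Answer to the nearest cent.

Extra cost ≈ €25,023.26 per year

Annual demand D = 160 × 250 = 40,000.
EOQ = √(2DS/H) = √(2 × 40,000 × 322 / 30.7) ≈ 916.02.
Cost at Q* = (D/Q*)S + (Q*/2)H = √(2DSH) ≈ €28,121.74.
Cost at Q = 3,200: (40,000/3,200)×322 + (3,200/2)×30.7 = €4,025.00 + €49,120.00 = €53,145.00.
Excess = €53,145.00 − €28,121.74 = €25,023.26.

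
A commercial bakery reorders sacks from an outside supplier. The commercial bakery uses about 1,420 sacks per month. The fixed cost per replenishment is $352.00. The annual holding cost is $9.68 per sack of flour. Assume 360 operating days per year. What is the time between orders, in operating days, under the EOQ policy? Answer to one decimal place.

Annual demand D = 1,420 × 12 = 17,040.
Q* = √(2DS/H) = √(2 × 17,040 × 352 / 9.68) ≈ 1113.23.
Cycle time = Q*/D × 360 = 1113.23 / 17,040 × 360 ≈ 23.519 days.

T ≈ 23.5 days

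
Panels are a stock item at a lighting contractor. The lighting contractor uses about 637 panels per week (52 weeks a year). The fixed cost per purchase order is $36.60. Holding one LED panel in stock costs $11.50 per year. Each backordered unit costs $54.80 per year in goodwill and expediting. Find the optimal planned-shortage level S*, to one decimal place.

Annual demand D = 637 × 52 = 33,124.
With planned backorders, Q* = √(2DS/H) · √((H+B)/B).
√(2DS/H) = √(2 × 33,124 × 36.6 / 11.5) = 459.175.
√((H+B)/B) = √((11.5+54.8)/54.8) = 1.0999.
Q* ≈ 505.062.
S* = Q* · H/(H+B) = 505.062 × 11.5/66.3 ≈ 87.605.

S* ≈ 87.6 panels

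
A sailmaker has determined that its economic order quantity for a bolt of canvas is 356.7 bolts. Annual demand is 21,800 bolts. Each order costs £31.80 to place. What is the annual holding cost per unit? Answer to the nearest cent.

The basic EOQ model gives Q* = √(2DS/H); rearrange for the unknown.
From Q* = √(2DS/H): H = 2DS / Q*² = 2 × 21,800 × 31.8 / 356.7² = 10.8970.

H ≈ £10.90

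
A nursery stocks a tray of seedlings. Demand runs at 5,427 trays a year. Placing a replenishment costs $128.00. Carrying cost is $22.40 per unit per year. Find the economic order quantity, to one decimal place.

EOQ = √(2DS / H) = √(2 × 5,427 × 128 / 22.4).
= √(1,389,312 / 22.4) = √62,022.8571 ≈ 249.044.

Q* ≈ 249.0 trays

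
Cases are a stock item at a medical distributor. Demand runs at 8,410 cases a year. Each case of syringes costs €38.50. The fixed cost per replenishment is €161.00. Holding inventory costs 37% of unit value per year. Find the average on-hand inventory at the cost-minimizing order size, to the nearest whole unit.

Average inventory ≈ 218 cases

Holding cost H = 0.37 × €38.50 = €14.2450 per unit per year.
Q* = √(2DS/H) = √(2 × 8,410 × 161 / 14.245) ≈ 436.01.
Average inventory = Q*/2 ≈ 436.01 / 2 = 218.004.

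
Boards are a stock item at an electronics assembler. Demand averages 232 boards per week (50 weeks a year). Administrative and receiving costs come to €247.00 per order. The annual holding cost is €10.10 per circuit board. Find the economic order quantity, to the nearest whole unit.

Q* ≈ 753 boards

Annual demand D = 232 × 50 = 11,600.
EOQ = √(2DS / H) = √(2 × 11,600 × 247 / 10.1).
= √(5,730,400 / 10.1) = √567,366.3366 ≈ 753.237.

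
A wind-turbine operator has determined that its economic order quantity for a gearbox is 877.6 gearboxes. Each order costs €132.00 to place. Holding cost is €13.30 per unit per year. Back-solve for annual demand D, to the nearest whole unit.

D ≈ 38,801 gearboxes per year

Invert the EOQ relation Q*² = 2DS/H.
From Q* = √(2DS/H): D = Q*²H / (2S) = 877.6² × 13.3 / (2 × 132) = 38800.824.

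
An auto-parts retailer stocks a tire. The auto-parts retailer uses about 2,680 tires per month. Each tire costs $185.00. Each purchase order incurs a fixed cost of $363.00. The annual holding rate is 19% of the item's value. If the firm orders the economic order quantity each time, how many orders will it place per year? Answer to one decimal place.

Annual demand D = 2,680 × 12 = 32,160.
Holding cost H = 0.19 × $185.00 = $35.1500 per unit per year.
Q* = √(2DS/H) = √(2 × 32,160 × 363 / 35.15) ≈ 815.01.
Orders per year = D / Q* = 32,160 / 815.01 ≈ 39.460.

N ≈ 39.5 orders per year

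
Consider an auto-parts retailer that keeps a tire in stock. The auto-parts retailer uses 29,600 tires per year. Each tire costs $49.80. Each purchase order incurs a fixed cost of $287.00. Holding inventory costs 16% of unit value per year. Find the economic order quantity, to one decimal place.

Holding cost H = 0.16 × $49.80 = $7.9680 per unit per year.
EOQ = √(2DS / H) = √(2 × 29,600 × 287 / 7.968).
= √(16,990,400 / 7.968) = √2,132,329.3173 ≈ 1460.250.

Q* ≈ 1,460.2 tires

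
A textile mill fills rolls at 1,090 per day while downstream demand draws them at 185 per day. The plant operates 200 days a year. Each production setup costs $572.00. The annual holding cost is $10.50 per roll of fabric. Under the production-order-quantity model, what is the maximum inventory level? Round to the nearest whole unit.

I_max ≈ 1,829 rolls

Annual demand D = 185 × 200 = 37,000.
Production build-up factor (1 − d/p) = 1 − 185/1,090 = 0.8303.
Q* = √(2DS / (H(1 − d/p))) = √(2 × 37,000 × 572 / (10.5 × 0.8303)).
= √(42,328,000 / 8.7179) ≈ 2203.475.
Maximum inventory = Q*(1 − d/p) = 2203.475 × 0.8303 ≈ 1829.491.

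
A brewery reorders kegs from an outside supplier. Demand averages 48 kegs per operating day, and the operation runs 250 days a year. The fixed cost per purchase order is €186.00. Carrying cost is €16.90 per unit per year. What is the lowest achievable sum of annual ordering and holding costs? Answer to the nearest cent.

Annual demand D = 48 × 250 = 12,000.
EOQ = √(2DS/H) = √(2 × 12,000 × 186 / 16.9) ≈ 513.95.
At Q*, ordering cost (D/Q*)S equals holding cost (Q*/2)H, each = √(DSH/2).
Minimum total = √(2DSH) = √(2 × 12,000 × 186 × 16.9) ≈ 8685.712.

TC* ≈ €8,685.71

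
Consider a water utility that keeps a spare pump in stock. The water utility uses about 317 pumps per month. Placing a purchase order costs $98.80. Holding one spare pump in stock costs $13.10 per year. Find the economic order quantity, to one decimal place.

Annual demand D = 317 × 12 = 3,804.
EOQ = √(2DS / H) = √(2 × 3,804 × 98.8 / 13.1).
= √(751,670.4 / 13.1) = √57,379.4198 ≈ 239.540.

Q* ≈ 239.5 pumps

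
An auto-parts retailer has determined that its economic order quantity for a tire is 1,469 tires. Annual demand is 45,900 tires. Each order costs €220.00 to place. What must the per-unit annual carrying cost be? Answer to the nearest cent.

The basic EOQ model gives Q* = √(2DS/H); rearrange for the unknown.
From Q* = √(2DS/H): H = 2DS / Q*² = 2 × 45,900 × 220 / 1,469² = 9.3588.

H ≈ €9.36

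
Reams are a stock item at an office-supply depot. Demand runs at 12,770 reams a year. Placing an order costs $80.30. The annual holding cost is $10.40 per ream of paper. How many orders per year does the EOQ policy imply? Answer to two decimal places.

EOQ = √(2DS/H) = √(2 × 12,770 × 80.3 / 10.4) ≈ 444.07.
Orders per year = D / Q* = 12,770 / 444.07 ≈ 28.757.

N ≈ 28.76 orders per year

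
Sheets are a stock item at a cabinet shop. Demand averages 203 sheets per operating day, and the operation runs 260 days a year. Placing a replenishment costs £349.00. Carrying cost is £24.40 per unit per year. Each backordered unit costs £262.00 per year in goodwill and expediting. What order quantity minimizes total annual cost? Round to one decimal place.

Q* ≈ 1,284.7 sheets

Annual demand D = 203 × 260 = 52,780.
With planned backorders, Q* = √(2DS/H) · √((H+B)/B).
√(2DS/H) = √(2 × 52,780 × 349 / 24.4) = 1228.761.
√((H+B)/B) = √((24.4+262)/262) = 1.0455.
Q* ≈ 1284.705.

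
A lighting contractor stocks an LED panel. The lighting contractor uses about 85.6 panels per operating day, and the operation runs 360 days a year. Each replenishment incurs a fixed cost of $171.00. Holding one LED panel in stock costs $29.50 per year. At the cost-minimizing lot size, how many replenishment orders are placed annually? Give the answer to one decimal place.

Annual demand D = 85.6 × 360 = 30,816.
The optimal lot size = √(2DS/H) = √(2 × 30,816 × 171 / 29.5) ≈ 597.71.
Orders per year = D / Q* = 30,816 / 597.71 ≈ 51.557.

N ≈ 51.6 orders per year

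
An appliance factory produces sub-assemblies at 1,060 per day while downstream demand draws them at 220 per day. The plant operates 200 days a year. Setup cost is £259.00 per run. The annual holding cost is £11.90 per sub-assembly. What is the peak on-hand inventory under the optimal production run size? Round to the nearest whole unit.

I_max ≈ 1,232 sub-assemblies

Annual demand D = 220 × 200 = 44,000.
Production build-up factor (1 − d/p) = 1 − 220/1,060 = 0.7925.
Q* = √(2DS / (H(1 − d/p))) = √(2 × 44,000 × 259 / (11.9 × 0.7925)).
= √(22,792,000 / 9.4302) ≈ 1554.644.
Maximum inventory = Q*(1 − d/p) = 1554.644 × 0.7925 ≈ 1231.982.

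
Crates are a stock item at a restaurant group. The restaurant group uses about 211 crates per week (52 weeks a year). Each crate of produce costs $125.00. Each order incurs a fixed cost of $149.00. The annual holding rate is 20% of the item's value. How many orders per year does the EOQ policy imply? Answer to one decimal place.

N ≈ 30.3 orders per year

Annual demand D = 211 × 52 = 10,972.
Holding cost H = 0.20 × $125.00 = $25.0000 per unit per year.
Q* = √(2DS/H) = √(2 × 10,972 × 149 / 25) ≈ 361.64.
Orders per year = D / Q* = 10,972 / 361.64 ≈ 30.339.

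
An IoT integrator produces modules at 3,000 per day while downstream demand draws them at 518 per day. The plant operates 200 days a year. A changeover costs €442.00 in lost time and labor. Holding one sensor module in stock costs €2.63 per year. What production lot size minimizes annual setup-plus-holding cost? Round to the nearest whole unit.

Annual demand D = 518 × 200 = 103,600.
Production build-up factor (1 − d/p) = 1 − 518/3,000 = 0.8273.
Q* = √(2DS / (H(1 − d/p))) = √(2 × 103,600 × 442 / (2.63 × 0.8273)).
= √(91,582,400 / 2.1759) ≈ 6487.657.

Q* ≈ 6,488 modules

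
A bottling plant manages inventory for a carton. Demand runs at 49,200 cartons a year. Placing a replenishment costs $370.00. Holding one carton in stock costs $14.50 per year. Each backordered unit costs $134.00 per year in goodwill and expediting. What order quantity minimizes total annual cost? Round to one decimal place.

With planned backorders, Q* = √(2DS/H) · √((H+B)/B).
√(2DS/H) = √(2 × 49,200 × 370 / 14.5) = 1584.581.
√((H+B)/B) = √((14.5+134)/134) = 1.0527.
Q* ≈ 1668.112.

Q* ≈ 1,668.1 cartons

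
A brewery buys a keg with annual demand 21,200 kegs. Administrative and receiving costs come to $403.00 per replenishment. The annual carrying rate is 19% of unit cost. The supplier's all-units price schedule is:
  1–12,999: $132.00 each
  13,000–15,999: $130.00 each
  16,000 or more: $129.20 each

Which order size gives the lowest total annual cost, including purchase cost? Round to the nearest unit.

Q* ≈ 825 kegs

Holding cost per unit per year at price C is H = 0.19·C.
Evaluate total cost at each tier's feasible EOQ or, if the EOQ is below the tier, at the tier's minimum quantity.
EOQ at $132.00 = 825.4 (feasible in tier 1): TC = 21,200×$132.00 + (21,200/825.4)×403 + (825.4/2)×0.19×$132.00 = $2,819,101.38.
EOQ at $130.00 = 831.7 < 13000, so use break Q=13000: TC = 21,200×$130.00 + (21,200/13000.0)×403 + (13000.0/2)×0.19×$130.00 = $2,917,207.20.
EOQ at $129.20 = 834.3 < 16000, so use break Q=16000: TC = 21,200×$129.20 + (21,200/16000.0)×403 + (16000.0/2)×0.19×$129.20 = $2,935,957.97.
Lowest total cost is $2,819,101.38 at Q = 825.4.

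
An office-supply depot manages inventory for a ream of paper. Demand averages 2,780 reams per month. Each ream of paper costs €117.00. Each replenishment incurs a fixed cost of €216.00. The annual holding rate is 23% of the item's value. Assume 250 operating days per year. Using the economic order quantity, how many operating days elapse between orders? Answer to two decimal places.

T ≈ 5.48 days

Annual demand D = 2,780 × 12 = 33,360.
Holding cost H = 0.23 × €117.00 = €26.9100 per unit per year.
The optimal lot size = √(2DS/H) = √(2 × 33,360 × 216 / 26.91) ≈ 731.81.
Cycle time = Q*/D × 250 = 731.81 / 33,360 × 250 ≈ 5.484 days.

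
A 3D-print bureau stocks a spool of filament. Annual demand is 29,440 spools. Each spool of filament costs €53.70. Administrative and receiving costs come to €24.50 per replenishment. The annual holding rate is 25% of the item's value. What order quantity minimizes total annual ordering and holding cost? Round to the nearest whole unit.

Q* ≈ 328 spools

Holding cost H = 0.25 × €53.70 = €13.4250 per unit per year.
EOQ = √(2DS / H) = √(2 × 29,440 × 24.5 / 13.425).
= √(1,442,560 / 13.425) = √107,453.2588 ≈ 327.801.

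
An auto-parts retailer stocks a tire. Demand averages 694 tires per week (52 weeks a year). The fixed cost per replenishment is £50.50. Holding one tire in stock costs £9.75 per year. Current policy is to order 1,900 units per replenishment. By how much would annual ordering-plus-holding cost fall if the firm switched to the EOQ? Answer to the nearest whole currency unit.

Extra cost ≈ £4,260 per year

Annual demand D = 694 × 52 = 36,088.
EOQ = √(2DS/H) = √(2 × 36,088 × 50.5 / 9.75) ≈ 611.42.
Cost at Q* = (D/Q*)S + (Q*/2)H = √(2DSH) ≈ £5,961.35.
Cost at Q = 1,900: (36,088/1,900)×50.5 + (1,900/2)×9.75 = £959.18 + £9,262.50 = £10,221.68.
Excess = £10,221.68 − £5,961.35 = £4,260.33.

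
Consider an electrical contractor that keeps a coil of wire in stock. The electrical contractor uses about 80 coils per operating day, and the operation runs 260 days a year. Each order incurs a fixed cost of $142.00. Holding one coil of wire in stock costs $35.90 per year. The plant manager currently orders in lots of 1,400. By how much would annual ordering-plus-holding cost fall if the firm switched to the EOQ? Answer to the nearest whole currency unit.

Extra cost ≈ $12,677 per year

Annual demand D = 80 × 260 = 20,800.
EOQ = √(2DS/H) = √(2 × 20,800 × 142 / 35.9) ≈ 405.64.
Cost at Q* = (D/Q*)S + (Q*/2)H = √(2DSH) ≈ $14,562.57.
Cost at Q = 1,400: (20,800/1,400)×142 + (1,400/2)×35.9 = $2,109.71 + $25,130.00 = $27,239.71.
Excess = $27,239.71 − $14,562.57 = $12,677.14.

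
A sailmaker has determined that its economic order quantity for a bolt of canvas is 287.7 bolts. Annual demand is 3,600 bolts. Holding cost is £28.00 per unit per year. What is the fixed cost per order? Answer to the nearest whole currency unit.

S ≈ £322

The basic EOQ model gives Q* = √(2DS/H); rearrange for the unknown.
From Q* = √(2DS/H): S = Q*²H / (2D) = 287.7² × 28 / (2 × 3,600) = 321.8883.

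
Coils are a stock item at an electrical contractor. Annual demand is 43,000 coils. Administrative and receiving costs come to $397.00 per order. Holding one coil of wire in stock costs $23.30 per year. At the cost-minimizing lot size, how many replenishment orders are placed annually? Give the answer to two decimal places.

The optimal lot size = √(2DS/H) = √(2 × 43,000 × 397 / 23.3) ≈ 1210.50.
Orders per year = D / Q* = 43,000 / 1210.50 ≈ 35.522.

N ≈ 35.52 orders per year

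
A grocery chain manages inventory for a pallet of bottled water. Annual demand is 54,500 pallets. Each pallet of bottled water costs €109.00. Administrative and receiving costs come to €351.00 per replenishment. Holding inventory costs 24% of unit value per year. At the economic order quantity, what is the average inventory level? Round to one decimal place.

Average inventory ≈ 604.7 pallets

Holding cost H = 0.24 × €109.00 = €26.1600 per unit per year.
Q* = √(2DS/H) = √(2 × 54,500 × 351 / 26.16) ≈ 1209.34.
Average inventory = Q*/2 ≈ 1209.34 / 2 = 604.669.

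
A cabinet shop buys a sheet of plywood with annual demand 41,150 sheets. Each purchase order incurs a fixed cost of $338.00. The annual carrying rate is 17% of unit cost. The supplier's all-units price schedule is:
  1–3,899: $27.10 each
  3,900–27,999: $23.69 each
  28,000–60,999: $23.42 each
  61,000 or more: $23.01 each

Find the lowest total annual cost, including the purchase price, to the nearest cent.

TC* ≈ $986,263.07

Holding cost per unit per year at price C is H = 0.17·C.
Evaluate total cost at each tier's feasible EOQ or, if the EOQ is below the tier, at the tier's minimum quantity.
EOQ at $27.10 = 2457.2 (feasible in tier 1): TC = 41,150×$27.10 + (41,150/2457.2)×338 + (2457.2/2)×0.17×$27.10 = $1,126,485.55.
EOQ at $23.69 = 2628.2 < 3900, so use break Q=3900: TC = 41,150×$23.69 + (41,150/3900.0)×338 + (3900.0/2)×0.17×$23.69 = $986,263.07.
EOQ at $23.42 = 2643.3 < 28000, so use break Q=28000: TC = 41,150×$23.42 + (41,150/28000.0)×338 + (28000.0/2)×0.17×$23.42 = $1,019,969.34.
EOQ at $23.01 = 2666.7 < 61000, so use break Q=61000: TC = 41,150×$23.01 + (41,150/61000.0)×338 + (61000.0/2)×0.17×$23.01 = $1,066,396.36.
Lowest total cost among the candidates is at Q = 3900.0.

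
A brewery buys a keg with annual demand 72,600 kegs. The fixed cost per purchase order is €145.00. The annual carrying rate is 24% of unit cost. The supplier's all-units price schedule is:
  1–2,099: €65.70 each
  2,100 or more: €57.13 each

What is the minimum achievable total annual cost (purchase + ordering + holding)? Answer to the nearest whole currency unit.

Holding cost per unit per year at price C is H = 0.24·C.
Evaluate total cost at each tier's feasible EOQ or, if the EOQ is below the tier, at the tier's minimum quantity.
EOQ at €65.70 = 1155.5 (feasible in tier 1): TC = 72,600×€65.70 + (72,600/1155.5)×145 + (1155.5/2)×0.24×€65.70 = €4,788,040.30.
EOQ at €57.13 = 1239.2 < 2100, so use break Q=2100: TC = 72,600×€57.13 + (72,600/2100.0)×145 + (2100.0/2)×0.24×€57.13 = €4,167,047.62.
Lowest total cost among the candidates is at Q = 2100.0.

TC* ≈ €4,167,048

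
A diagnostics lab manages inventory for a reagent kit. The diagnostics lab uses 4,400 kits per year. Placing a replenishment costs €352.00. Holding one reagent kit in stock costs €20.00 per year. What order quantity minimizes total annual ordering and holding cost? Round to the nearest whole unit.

Q* ≈ 394 kits

EOQ = √(2DS / H) = √(2 × 4,400 × 352 / 20).
= √(3,097,600 / 20) = √154,880 ≈ 393.548.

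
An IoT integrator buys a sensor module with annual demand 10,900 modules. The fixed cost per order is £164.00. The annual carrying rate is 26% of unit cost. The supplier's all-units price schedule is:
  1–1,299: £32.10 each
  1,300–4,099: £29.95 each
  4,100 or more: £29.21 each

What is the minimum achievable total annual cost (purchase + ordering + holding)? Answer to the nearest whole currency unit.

TC* ≈ £332,892

Holding cost per unit per year at price C is H = 0.26·C.
For each price level, check whether its EOQ is feasible; otherwise the best quantity at that price is the breakpoint.
EOQ at £32.10 = 654.5 (feasible in tier 1): TC = 10,900×£32.10 + (10,900/654.5)×164 + (654.5/2)×0.26×£32.10 = £355,352.47.
EOQ at £29.95 = 677.6 < 1300, so use break Q=1300: TC = 10,900×£29.95 + (10,900/1300.0)×164 + (1300.0/2)×0.26×£29.95 = £332,891.63.
EOQ at £29.21 = 686.1 < 4100, so use break Q=4100: TC = 10,900×£29.21 + (10,900/4100.0)×164 + (4100.0/2)×0.26×£29.21 = £334,393.93.
Lowest total cost among the candidates is at Q = 1300.0.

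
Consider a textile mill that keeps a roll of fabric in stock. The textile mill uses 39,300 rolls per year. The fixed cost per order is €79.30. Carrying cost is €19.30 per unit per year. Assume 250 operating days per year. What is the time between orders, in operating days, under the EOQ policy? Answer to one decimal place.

T ≈ 3.6 days

Q* = √(2DS/H) = √(2 × 39,300 × 79.3 / 19.3) ≈ 568.29.
Cycle time = Q*/D × 250 = 568.29 / 39,300 × 250 ≈ 3.615 days.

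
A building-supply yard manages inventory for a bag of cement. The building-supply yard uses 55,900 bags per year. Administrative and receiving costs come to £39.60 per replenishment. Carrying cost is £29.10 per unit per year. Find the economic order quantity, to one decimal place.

Q* ≈ 390.1 bags

EOQ = √(2DS / H) = √(2 × 55,900 × 39.6 / 29.1).
= √(4,427,280 / 29.1) = √152,140.2062 ≈ 390.052.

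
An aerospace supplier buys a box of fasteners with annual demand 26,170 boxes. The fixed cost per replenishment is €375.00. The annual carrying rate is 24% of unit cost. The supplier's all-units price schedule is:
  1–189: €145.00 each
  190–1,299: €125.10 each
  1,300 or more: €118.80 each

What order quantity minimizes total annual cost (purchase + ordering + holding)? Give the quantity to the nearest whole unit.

Q* ≈ 1,300 boxes

Holding cost per unit per year at price C is H = 0.24·C.
Evaluate total cost at each tier's feasible EOQ or, if the EOQ is below the tier, at the tier's minimum quantity.
Tier 1 (€145.00): EOQ = 751.0 exceeds tier's upper bound 189, so this tier is dominated.
EOQ at €125.10 = 808.5 (feasible in tier 2): TC = 26,170×€125.10 + (26,170/808.5)×375 + (808.5/2)×0.24×€125.10 = €3,298,142.42.
EOQ at €118.80 = 829.7 < 1300, so use break Q=1300: TC = 26,170×€118.80 + (26,170/1300.0)×375 + (1300.0/2)×0.24×€118.80 = €3,135,077.84.
Lowest total cost is €3,135,077.84 at Q = 1300.0.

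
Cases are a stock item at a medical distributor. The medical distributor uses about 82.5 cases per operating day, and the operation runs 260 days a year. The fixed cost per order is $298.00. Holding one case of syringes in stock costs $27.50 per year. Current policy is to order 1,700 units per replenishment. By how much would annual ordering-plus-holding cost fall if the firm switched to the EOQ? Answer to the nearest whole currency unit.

Annual demand D = 82.5 × 260 = 21,450.
EOQ = √(2DS/H) = √(2 × 21,450 × 298 / 27.5) ≈ 681.82.
Cost at Q* = (D/Q*)S + (Q*/2)H = √(2DSH) ≈ $18,750.08.
Cost at Q = 1,700: (21,450/1,700)×298 + (1,700/2)×27.5 = $3,760.06 + $23,375.00 = $27,135.06.
Excess = $27,135.06 − $18,750.08 = $8,384.98.

Extra cost ≈ $8,385 per year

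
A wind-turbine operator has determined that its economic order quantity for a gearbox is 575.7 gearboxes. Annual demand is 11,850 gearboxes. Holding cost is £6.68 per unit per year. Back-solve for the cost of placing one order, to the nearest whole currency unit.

S ≈ £93

Invert the EOQ relation Q*² = 2DS/H.
From Q* = √(2DS/H): S = Q*²H / (2D) = 575.7² × 6.68 / (2 × 11,850) = 93.4159.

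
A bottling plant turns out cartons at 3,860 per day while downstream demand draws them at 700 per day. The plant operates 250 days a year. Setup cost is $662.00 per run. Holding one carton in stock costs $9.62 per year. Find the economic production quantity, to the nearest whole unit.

Annual demand D = 700 × 250 = 175,000.
Production build-up factor (1 − d/p) = 1 − 700/3,860 = 0.8187.
Q* = √(2DS / (H(1 − d/p))) = √(2 × 175,000 × 662 / (9.62 × 0.8187)).
= √(231,700,000 / 7.8754) ≈ 5424.074.

Q* ≈ 5,424 cartons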